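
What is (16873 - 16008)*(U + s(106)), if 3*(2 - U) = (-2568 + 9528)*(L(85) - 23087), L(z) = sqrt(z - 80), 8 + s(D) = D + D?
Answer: 46331169790 - 2006800*sqrt(5) ≈ 4.6327e+10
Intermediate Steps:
s(D) = -8 + 2*D (s(D) = -8 + (D + D) = -8 + 2*D)
L(z) = sqrt(-80 + z)
U = 53561842 - 2320*sqrt(5) (U = 2 - (-2568 + 9528)*(sqrt(-80 + 85) - 23087)/3 = 2 - 2320*(sqrt(5) - 23087) = 2 - 2320*(-23087 + sqrt(5)) = 2 - (-160685520 + 6960*sqrt(5))/3 = 2 + (53561840 - 2320*sqrt(5)) = 53561842 - 2320*sqrt(5) ≈ 5.3557e+7)
(16873 - 16008)*(U + s(106)) = (16873 - 16008)*((53561842 - 2320*sqrt(5)) + (-8 + 2*106)) = 865*((53561842 - 2320*sqrt(5)) + (-8 + 212)) = 865*((53561842 - 2320*sqrt(5)) + 204) = 865*(53562046 - 2320*sqrt(5)) = 46331169790 - 2006800*sqrt(5)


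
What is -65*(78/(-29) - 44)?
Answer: 88010/29 ≈ 3034.8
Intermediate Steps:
-65*(78/(-29) - 44) = -65*(78*(-1/29) - 44) = -65*(-78/29 - 44) = -65*(-1354/29) = 88010/29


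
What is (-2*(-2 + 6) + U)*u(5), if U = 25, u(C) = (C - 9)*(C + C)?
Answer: -680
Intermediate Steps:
u(C) = 2*C*(-9 + C) (u(C) = (-9 + C)*(2*C) = 2*C*(-9 + C))
(-2*(-2 + 6) + U)*u(5) = (-2*(-2 + 6) + 25)*(2*5*(-9 + 5)) = (-2*4 + 25)*(2*5*(-4)) = (-8 + 25)*(-40) = 17*(-40) = -680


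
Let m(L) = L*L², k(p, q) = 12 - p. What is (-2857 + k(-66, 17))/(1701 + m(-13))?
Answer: 2779/496 ≈ 5.6028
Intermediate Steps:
m(L) = L³
(-2857 + k(-66, 17))/(1701 + m(-13)) = (-2857 + (12 - 1*(-66)))/(1701 + (-13)³) = (-2857 + (12 + 66))/(1701 - 2197) = (-2857 + 78)/(-496) = -2779*(-1/496) = 2779/496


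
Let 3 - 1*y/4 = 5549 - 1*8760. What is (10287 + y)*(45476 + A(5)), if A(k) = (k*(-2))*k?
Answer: 1051293918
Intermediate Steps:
A(k) = -2*k² (A(k) = (-2*k)*k = -2*k²)
y = 12856 (y = 12 - 4*(5549 - 1*8760) = 12 - 4*(5549 - 8760) = 12 - 4*(-3211) = 12 + 12844 = 12856)
(10287 + y)*(45476 + A(5)) = (10287 + 12856)*(45476 - 2*5²) = 23143*(45476 - 2*25) = 23143*(45476 - 50) = 23143*45426 = 1051293918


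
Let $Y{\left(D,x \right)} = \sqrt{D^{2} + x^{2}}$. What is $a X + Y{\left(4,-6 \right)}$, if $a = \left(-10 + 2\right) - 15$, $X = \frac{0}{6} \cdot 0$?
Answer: $2 \sqrt{13} \approx 7.2111$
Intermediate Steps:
$X = 0$ ($X = 0 \cdot \frac{1}{6} \cdot 0 = 0 \cdot 0 = 0$)
$a = -23$ ($a = -8 - 15 = -23$)
$a X + Y{\left(4,-6 \right)} = \left(-23\right) 0 + \sqrt{4^{2} + \left(-6\right)^{2}} = 0 + \sqrt{16 + 36} = 0 + \sqrt{52} = 0 + 2 \sqrt{13} = 2 \sqrt{13}$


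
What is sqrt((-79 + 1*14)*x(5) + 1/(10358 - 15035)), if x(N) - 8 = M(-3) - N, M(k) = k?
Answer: I*sqrt(4677)/4677 ≈ 0.014622*I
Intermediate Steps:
x(N) = 5 - N (x(N) = 8 + (-3 - N) = 5 - N)
sqrt((-79 + 1*14)*x(5) + 1/(10358 - 15035)) = sqrt((-79 + 1*14)*(5 - 1*5) + 1/(10358 - 15035)) = sqrt((-79 + 14)*(5 - 5) + 1/(-4677)) = sqrt(-65*0 - 1/4677) = sqrt(0 - 1/4677) = sqrt(-1/4677) = I*sqrt(4677)/4677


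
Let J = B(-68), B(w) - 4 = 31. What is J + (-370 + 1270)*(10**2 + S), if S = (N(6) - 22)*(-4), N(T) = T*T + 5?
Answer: 21635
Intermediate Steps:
B(w) = 35 (B(w) = 4 + 31 = 35)
N(T) = 5 + T**2 (N(T) = T**2 + 5 = 5 + T**2)
S = -76 (S = ((5 + 6**2) - 22)*(-4) = ((5 + 36) - 22)*(-4) = (41 - 22)*(-4) = 19*(-4) = -76)
J = 35
J + (-370 + 1270)*(10**2 + S) = 35 + (-370 + 1270)*(10**2 - 76) = 35 + 900*(100 - 76) = 35 + 900*24 = 35 + 21600 = 21635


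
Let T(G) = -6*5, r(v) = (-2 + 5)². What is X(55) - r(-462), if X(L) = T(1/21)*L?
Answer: -1659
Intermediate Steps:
r(v) = 9 (r(v) = 3² = 9)
T(G) = -30
X(L) = -30*L
X(55) - r(-462) = -30*55 - 1*9 = -1650 - 9 = -1659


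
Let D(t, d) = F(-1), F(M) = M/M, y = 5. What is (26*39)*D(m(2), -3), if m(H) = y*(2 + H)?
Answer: 1014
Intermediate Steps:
F(M) = 1
m(H) = 10 + 5*H (m(H) = 5*(2 + H) = 10 + 5*H)
D(t, d) = 1
(26*39)*D(m(2), -3) = (26*39)*1 = 1014*1 = 1014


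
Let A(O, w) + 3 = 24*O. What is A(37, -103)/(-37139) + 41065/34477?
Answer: 1494600890/1280441303 ≈ 1.1673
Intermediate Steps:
A(O, w) = -3 + 24*O
A(37, -103)/(-37139) + 41065/34477 = (-3 + 24*37)/(-37139) + 41065/34477 = (-3 + 888)*(-1/37139) + 41065*(1/34477) = 885*(-1/37139) + 41065/34477 = -885/37139 + 41065/34477 = 1494600890/1280441303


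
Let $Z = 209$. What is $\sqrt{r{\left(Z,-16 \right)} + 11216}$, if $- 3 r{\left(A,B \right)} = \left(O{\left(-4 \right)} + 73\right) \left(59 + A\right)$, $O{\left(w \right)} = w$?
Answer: $2 \sqrt{1263} \approx 71.077$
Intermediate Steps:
$r{\left(A,B \right)} = -1357 - 23 A$ ($r{\left(A,B \right)} = - \frac{\left(-4 + 73\right) \left(59 + A\right)}{3} = - \frac{69 \left(59 + A\right)}{3} = - \frac{4071 + 69 A}{3} = -1357 - 23 A$)
$\sqrt{r{\left(Z,-16 \right)} + 11216} = \sqrt{\left(-1357 - 4807\right) + 11216} = \sqrt{-6164 + 11216} = \sqrt{5052} = 2 \sqrt{1263}$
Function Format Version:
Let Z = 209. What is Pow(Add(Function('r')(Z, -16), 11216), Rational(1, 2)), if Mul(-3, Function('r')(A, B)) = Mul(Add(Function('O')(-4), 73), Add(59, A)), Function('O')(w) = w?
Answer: Mul(2, Pow(1263, Rational(1, 2))) ≈ 71.077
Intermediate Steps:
Function('r')(A, B) = Add(-1357, Mul(-23, A)) (Function('r')(A, B) = Mul(Rational(-1, 3), Mul(Add(-4, 73), Add(59, A))) = Mul(Rational(-1, 3), Mul(69, Add(59, A))) = Mul(Rational(-1, 3), Add(4071, Mul(69, A))) = Add(-1357, Mul(-23, A)))
Pow(Add(Function('r')(Z, -16), 11216), Rational(1, 2)) = Pow(Add(Add(-1357, Mul(-23, 209)), 11216), Rational(1, 2)) = Pow(Add(Add(-1357, -4807), 11216), Rational(1, 2)) = Pow(Add(-6164, 11216), Rational(1, 2)) = Pow(5052, Rational(1, 2)) = Mul(2, Pow(1263, Rational(1, 2)))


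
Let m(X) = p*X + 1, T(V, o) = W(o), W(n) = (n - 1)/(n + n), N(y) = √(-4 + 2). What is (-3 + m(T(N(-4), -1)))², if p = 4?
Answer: 4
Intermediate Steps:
N(y) = I*√2 (N(y) = √(-2) = I*√2)
W(n) = (-1 + n)/(2*n) (W(n) = (-1 + n)/((2*n)) = (-1 + n)*(1/(2*n)) = (-1 + n)/(2*n))
T(V, o) = (-1 + o)/(2*o)
m(X) = 1 + 4*X (m(X) = 4*X + 1 = 1 + 4*X)
(-3 + m(T(N(-4), -1)))² = (-3 + (1 + 4*((½)*(-1 - 1)/(-1))))² = (-3 + (1 + 4*((½)*(-1)*(-2))))² = (-3 + (1 + 4*1))² = (-3 + (1 + 4))² = (-3 + 5)² = 2² = 4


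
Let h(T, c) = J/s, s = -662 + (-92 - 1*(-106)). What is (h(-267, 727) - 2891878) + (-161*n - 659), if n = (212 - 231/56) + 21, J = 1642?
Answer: -1898243689/648 ≈ -2.9294e+6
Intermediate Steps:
n = 1831/8 (n = (212 - 231*1/56) + 21 = (212 - 33/8) + 21 = 1663/8 + 21 = 1831/8 ≈ 228.88)
s = -648 (s = -662 + (-92 + 106) = -662 + 14 = -648)
h(T, c) = -821/324 (h(T, c) = 1642/(-648) = 1642*(-1/648) = -821/324)
(h(-267, 727) - 2891878) + (-161*n - 659) = (-821/324 - 2891878) + (-161*1831/8 - 659) = -936969293/324 + (-294791/8 - 659) = -936969293/324 - 300063/8 = -1898243689/648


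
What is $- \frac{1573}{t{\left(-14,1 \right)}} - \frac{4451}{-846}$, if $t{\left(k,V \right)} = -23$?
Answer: $\frac{1433131}{19458} \approx 73.653$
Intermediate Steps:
$- \frac{1573}{t{\left(-14,1 \right)}} - \frac{4451}{-846} = - \frac{1573}{-23} - \frac{4451}{-846} = \left(-1573\right) \left(- \frac{1}{23}\right) - - \frac{4451}{846} = \frac{1573}{23} + \frac{4451}{846} = \frac{1433131}{19458}$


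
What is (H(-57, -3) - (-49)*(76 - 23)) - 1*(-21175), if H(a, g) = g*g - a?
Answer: 23838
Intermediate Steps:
H(a, g) = g**2 - a
(H(-57, -3) - (-49)*(76 - 23)) - 1*(-21175) = (((-3)**2 - 1*(-57)) - (-49)*(76 - 23)) - 1*(-21175) = ((9 + 57) - (-49)*53) + 21175 = (66 - 1*(-2597)) + 21175 = (66 + 2597) + 21175 = 2663 + 21175 = 23838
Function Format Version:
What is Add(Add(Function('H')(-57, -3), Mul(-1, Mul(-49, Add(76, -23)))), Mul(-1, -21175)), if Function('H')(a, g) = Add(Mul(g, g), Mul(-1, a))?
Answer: 23838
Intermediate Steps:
Function('H')(a, g) = Add(Pow(g, 2), Mul(-1, a))
Add(Add(Function('H')(-57, -3), Mul(-1, Mul(-49, Add(76, -23)))), Mul(-1, -21175)) = Add(Add(Add(Pow(-3, 2), Mul(-1, -57)), Mul(-1, Mul(-49, Add(76, -23)))), Mul(-1, -21175)) = Add(Add(Add(9, 57), Mul(-1, Mul(-49, 53))), 21175) = Add(Add(66, Mul(-1, -2597)), 21175) = Add(Add(66, 2597), 21175) = Add(2663, 21175) = 23838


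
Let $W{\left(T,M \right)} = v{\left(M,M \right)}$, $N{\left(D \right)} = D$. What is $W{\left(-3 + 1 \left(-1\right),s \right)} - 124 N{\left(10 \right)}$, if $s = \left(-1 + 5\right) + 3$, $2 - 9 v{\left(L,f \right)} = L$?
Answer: $- \frac{11165}{9} \approx -1240.6$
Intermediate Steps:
$v{\left(L,f \right)} = \frac{2}{9} - \frac{L}{9}$
$s = 7$ ($s = 4 + 3 = 7$)
$W{\left(T,M \right)} = \frac{2}{9} - \frac{M}{9}$
$W{\left(-3 + 1 \left(-1\right),s \right)} - 124 N{\left(10 \right)} = \left(\frac{2}{9} - \frac{7}{9}\right) - 1240 = - \frac{5}{9} - 1240 = - \frac{11165}{9}$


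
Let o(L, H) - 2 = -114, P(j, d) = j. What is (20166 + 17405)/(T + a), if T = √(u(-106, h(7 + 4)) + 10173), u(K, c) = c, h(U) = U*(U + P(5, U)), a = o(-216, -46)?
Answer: -4207952/2195 - 37571*√10349/2195 ≈ -3658.3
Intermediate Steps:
o(L, H) = -112 (o(L, H) = 2 - 114 = -112)
a = -112
h(U) = U*(5 + U) (h(U) = U*(U + 5) = U*(5 + U))
T = √10349 (T = √((7 + 4)*(5 + (7 + 4)) + 10173) = √(11*(5 + 11) + 10173) = √(11*16 + 10173) = √(176 + 10173) = √10349 ≈ 101.73)
(20166 + 17405)/(T + a) = (20166 + 17405)/(√10349 - 112) = 37571/(-112 + √10349)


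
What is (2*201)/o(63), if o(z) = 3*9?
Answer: 134/9 ≈ 14.889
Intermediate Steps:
o(z) = 27
(2*201)/o(63) = (2*201)/27 = 402*(1/27) = 134/9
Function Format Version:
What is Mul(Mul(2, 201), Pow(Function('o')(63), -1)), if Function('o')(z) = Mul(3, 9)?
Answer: Rational(134, 9) ≈ 14.889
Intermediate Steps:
Function('o')(z) = 27
Mul(Mul(2, 201), Pow(Function('o')(63), -1)) = Mul(Mul(2, 201), Pow(27, -1)) = Mul(402, Rational(1, 27)) = Rational(134, 9)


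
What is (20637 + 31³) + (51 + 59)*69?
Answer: 58018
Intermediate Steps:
(20637 + 31³) + (51 + 59)*69 = (20637 + 29791) + 110*69 = 50428 + 7590 = 58018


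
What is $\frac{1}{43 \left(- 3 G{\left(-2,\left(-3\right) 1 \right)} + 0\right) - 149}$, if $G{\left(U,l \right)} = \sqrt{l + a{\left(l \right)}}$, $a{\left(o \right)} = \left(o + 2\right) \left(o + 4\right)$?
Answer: $- \frac{149}{88765} + \frac{258 i}{88765} \approx -0.0016786 + 0.0029065 i$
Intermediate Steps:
$a{\left(o \right)} = \left(2 + o\right) \left(4 + o\right)$
$G{\left(U,l \right)} = \sqrt{8 + l^{2} + 7 l}$ ($G{\left(U,l \right)} = \sqrt{l + \left(8 + l^{2} + 6 l\right)} = \sqrt{8 + l^{2} + 7 l}$)
$\frac{1}{43 \left(- 3 G{\left(-2,\left(-3\right) 1 \right)} + 0\right) - 149} = \frac{1}{43 \left(- 3 \sqrt{8 + \left(\left(-3\right) 1\right)^{2} + 7 \left(\left(-3\right) 1\right)} + 0\right) - 149} = \frac{1}{43 \left(- 3 \sqrt{8 + \left(-3\right)^{2} + 7 \left(-3\right)} + 0\right) - 149} = \frac{1}{43 \left(- 3 \sqrt{8 + 9 - 21} + 0\right) - 149} = \frac{1}{43 \left(- 3 \sqrt{-4} + 0\right) - 149} = \frac{1}{43 \left(- 3 \cdot 2 i + 0\right) - 149} = \frac{1}{43 \left(- 6 i + 0\right) - 149} = \frac{1}{43 \left(- 6 i\right) - 149} = \frac{1}{- 258 i - 149} = \frac{1}{-149 - 258 i} = \frac{-149 + 258 i}{88765}$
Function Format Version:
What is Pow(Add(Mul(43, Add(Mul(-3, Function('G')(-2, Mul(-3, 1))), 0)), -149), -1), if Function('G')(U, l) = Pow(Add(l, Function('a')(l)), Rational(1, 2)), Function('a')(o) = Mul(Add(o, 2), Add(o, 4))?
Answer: Add(Rational(-149, 88765), Mul(Rational(258, 88765), I)) ≈ Add(-0.0016786, Mul(0.0029065, I))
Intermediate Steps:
Function('a')(o) = Mul(Add(2, o), Add(4, o))
Function('G')(U, l) = Pow(Add(8, Pow(l, 2), Mul(7, l)), Rational(1, 2)) (Function('G')(U, l) = Pow(Add(l, Add(8, Pow(l, 2), Mul(6, l))), Rational(1, 2)) = Pow(Add(8, Pow(l, 2), Mul(7, l)), Rational(1, 2)))
Pow(Add(Mul(43, Add(Mul(-3, Function('G')(-2, Mul(-3, 1))), 0)), -149), -1) = Pow(Add(Mul(43, Add(Mul(-3, Pow(Add(8, Pow(Mul(-3, 1), 2), Mul(7, Mul(-3, 1))), Rational(1, 2))), 0)), -149), -1) = Pow(Add(Mul(43, Add(Mul(-3, Pow(Add(8, Pow(-3, 2), Mul(7, -3)), Rational(1, 2))), 0)), -149), -1) = Pow(Add(Mul(43, Add(Mul(-3, Pow(Add(8, 9, -21), Rational(1, 2))), 0)), -149), -1) = Pow(Add(Mul(43, Add(Mul(-3, Pow(-4, Rational(1, 2))), 0)), -149), -1) = Pow(Add(Mul(43, Add(Mul(-3, Mul(2, I)), 0)), -149), -1) = Pow(Add(Mul(43, Add(Mul(-6, I), 0)), -149), -1) = Pow(Add(Mul(43, Mul(-6, I)), -149), -1) = Pow(Add(Mul(-258, I), -149), -1) = Pow(Add(-149, Mul(-258, I)), -1) = Mul(Rational(1, 88765), Add(-149, Mul(258, I)))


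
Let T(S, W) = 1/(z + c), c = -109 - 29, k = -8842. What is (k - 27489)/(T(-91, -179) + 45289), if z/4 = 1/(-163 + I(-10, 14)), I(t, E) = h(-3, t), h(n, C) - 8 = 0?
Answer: -777265414/968912711 ≈ -0.80220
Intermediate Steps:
h(n, C) = 8 (h(n, C) = 8 + 0 = 8)
I(t, E) = 8
c = -138
z = -4/155 (z = 4/(-163 + 8) = 4/(-155) = 4*(-1/155) = -4/155 ≈ -0.025806)
T(S, W) = -155/21394 (T(S, W) = 1/(-4/155 - 138) = 1/(-21394/155) = -155/21394)
(k - 27489)/(T(-91, -179) + 45289) = (-8842 - 27489)/(-155/21394 + 45289) = -36331/968912711/21394 = -36331*21394/968912711 = -777265414/968912711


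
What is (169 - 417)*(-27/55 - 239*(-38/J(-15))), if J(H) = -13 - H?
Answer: -61932544/55 ≈ -1.1260e+6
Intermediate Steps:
(169 - 417)*(-27/55 - 239*(-38/J(-15))) = (169 - 417)*(-27/55 - 239*(-38/(-13 - 1*(-15)))) = -248*(-27*1/55 - 239*(-38/(-13 + 15))) = -248*(-27/55 - 239/(2*(-1/38))) = -248*(-27/55 - 239/(-1/19)) = -248*(-27/55 - 239*(-19)) = -248*(-27/55 + 4541) = -248*249728/55 = -61932544/55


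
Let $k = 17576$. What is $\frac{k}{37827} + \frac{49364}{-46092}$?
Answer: $- \frac{88098253}{145293507} \approx -0.60635$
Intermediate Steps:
$\frac{k}{37827} + \frac{49364}{-46092} = \frac{17576}{37827} + \frac{49364}{-46092} = 17576 \cdot \frac{1}{37827} + 49364 \left(- \frac{1}{46092}\right) = \frac{17576}{37827} - \frac{12341}{11523} = - \frac{88098253}{145293507}$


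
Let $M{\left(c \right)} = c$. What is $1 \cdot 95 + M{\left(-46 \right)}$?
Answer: $49$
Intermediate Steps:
$1 \cdot 95 + M{\left(-46 \right)} = 1 \cdot 95 - 46 = 95 - 46 = 49$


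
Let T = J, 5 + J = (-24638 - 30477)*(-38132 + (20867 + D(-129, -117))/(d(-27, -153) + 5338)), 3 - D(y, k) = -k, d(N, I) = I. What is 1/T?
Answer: 1037/2179177286156 ≈ 4.7587e-10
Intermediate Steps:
D(y, k) = 3 + k (D(y, k) = 3 - (-1)*k = 3 + k)
J = 2179177286156/1037 (J = -5 + (-24638 - 30477)*(-38132 + (20867 + (3 - 117))/(-153 + 5338)) = -5 - 55115*(-38132 + (20867 - 114)/5185) = -5 - 55115*(-38132 + 20753*(1/5185)) = -5 - 55115*(-38132 + 20753/5185) = -5 - 55115*(-197693667/5185) = -5 + 2179177291341/1037 = 2179177286156/1037 ≈ 2.1014e+9)
T = 2179177286156/1037 ≈ 2.1014e+9
1/T = 1/(2179177286156/1037) = 1037/2179177286156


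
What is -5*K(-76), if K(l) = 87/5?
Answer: -87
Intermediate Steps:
K(l) = 87/5 (K(l) = 87*(⅕) = 87/5)
-5*K(-76) = -5*87/5 = -87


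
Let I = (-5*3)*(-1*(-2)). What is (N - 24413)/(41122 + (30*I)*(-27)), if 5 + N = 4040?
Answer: -10189/32711 ≈ -0.31149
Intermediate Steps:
I = -30 (I = -15*2 = -30)
N = 4035 (N = -5 + 4040 = 4035)
(N - 24413)/(41122 + (30*I)*(-27)) = (4035 - 24413)/(41122 + (30*(-30))*(-27)) = -20378/(41122 - 900*(-27)) = -20378/(41122 + 24300) = -20378/65422 = -20378*1/65422 = -10189/32711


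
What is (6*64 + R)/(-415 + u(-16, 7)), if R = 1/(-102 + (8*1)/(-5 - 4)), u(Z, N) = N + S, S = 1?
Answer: -32325/34262 ≈ -0.94347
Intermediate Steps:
u(Z, N) = 1 + N (u(Z, N) = N + 1 = 1 + N)
R = -9/926 (R = 1/(-102 + 8/(-9)) = 1/(-102 + 8*(-⅑)) = 1/(-102 - 8/9) = 1/(-926/9) = -9/926 ≈ -0.0097192)
(6*64 + R)/(-415 + u(-16, 7)) = (6*64 - 9/926)/(-415 + (1 + 7)) = (384 - 9/926)/(-415 + 8) = (355575/926)/(-407) = (355575/926)*(-1/407) = -32325/34262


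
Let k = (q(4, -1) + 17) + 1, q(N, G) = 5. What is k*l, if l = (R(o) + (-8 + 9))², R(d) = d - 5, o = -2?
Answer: 828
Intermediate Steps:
R(d) = -5 + d
l = 36 (l = ((-5 - 2) + (-8 + 9))² = (-7 + 1)² = (-6)² = 36)
k = 23 (k = (5 + 17) + 1 = 22 + 1 = 23)
k*l = 23*36 = 828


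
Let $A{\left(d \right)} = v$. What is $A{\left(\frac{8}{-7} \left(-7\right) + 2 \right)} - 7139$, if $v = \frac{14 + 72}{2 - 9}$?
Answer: $- \frac{50059}{7} \approx -7151.3$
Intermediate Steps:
$v = - \frac{86}{7}$ ($v = \frac{86}{-7} = 86 \left(- \frac{1}{7}\right) = - \frac{86}{7} \approx -12.286$)
$A{\left(d \right)} = - \frac{86}{7}$
$A{\left(\frac{8}{-7} \left(-7\right) + 2 \right)} - 7139 = - \frac{86}{7} - 7139 = - \frac{50059}{7}$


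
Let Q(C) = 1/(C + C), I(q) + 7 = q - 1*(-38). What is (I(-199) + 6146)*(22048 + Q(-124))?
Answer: 16343562067/124 ≈ 1.3180e+8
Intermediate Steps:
I(q) = 31 + q (I(q) = -7 + (q - 1*(-38)) = -7 + (q + 38) = -7 + (38 + q) = 31 + q)
Q(C) = 1/(2*C)
(I(-199) + 6146)*(22048 + Q(-124)) = ((31 - 199) + 6146)*(22048 + (1/2)/(-124)) = (-168 + 6146)*(22048 + (1/2)*(-1/124)) = 5978*(22048 - 1/248) = 5978*(5467903/248) = 16343562067/124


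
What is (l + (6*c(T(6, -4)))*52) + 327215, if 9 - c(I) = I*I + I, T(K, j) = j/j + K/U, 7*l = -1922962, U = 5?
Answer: 9295591/175 ≈ 53118.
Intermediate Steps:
l = -1922962/7 (l = (⅐)*(-1922962) = -1922962/7 ≈ -2.7471e+5)
T(K, j) = 1 + K/5 (T(K, j) = j/j + K/5 = 1 + K*(⅕) = 1 + K/5)
c(I) = 9 - I - I² (c(I) = 9 - (I*I + I) = 9 - (I² + I) = 9 - (I + I²) = 9 + (-I - I²) = 9 - I - I²)
(l + (6*c(T(6, -4)))*52) + 327215 = (-1922962/7 + (6*(9 - (1 + (⅕)*6) - (1 + (⅕)*6)²))*52) + 327215 = (-1922962/7 + (6*(9 - (1 + 6/5) - (1 + 6/5)²))*52) + 327215 = (-1922962/7 + (6*(9 - 1*11/5 - (11/5)²))*52) + 327215 = (-1922962/7 + (6*(9 - 11/5 - 1*121/25))*52) + 327215 = (-1922962/7 + (6*(9 - 11/5 - 121/25))*52) + 327215 = (-1922962/7 + (6*(49/25))*52) + 327215 = (-1922962/7 + (294/25)*52) + 327215 = (-1922962/7 + 15288/25) + 327215 = -47967034/175 + 327215 = 9295591/175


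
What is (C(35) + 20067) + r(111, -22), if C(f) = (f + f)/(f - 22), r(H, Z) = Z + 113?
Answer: 262124/13 ≈ 20163.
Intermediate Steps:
r(H, Z) = 113 + Z
C(f) = 2*f/(-22 + f) (C(f) = (2*f)/(-22 + f) = 2*f/(-22 + f))
(C(35) + 20067) + r(111, -22) = (2*35/(-22 + 35) + 20067) + (113 - 22) = (2*35/13 + 20067) + 91 = (2*35*(1/13) + 20067) + 91 = (70/13 + 20067) + 91 = 260941/13 + 91 = 262124/13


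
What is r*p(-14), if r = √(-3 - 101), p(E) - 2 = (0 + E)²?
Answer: 396*I*√26 ≈ 2019.2*I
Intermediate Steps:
p(E) = 2 + E² (p(E) = 2 + (0 + E)² = 2 + E²)
r = 2*I*√26 (r = √(-104) = 2*I*√26 ≈ 10.198*I)
r*p(-14) = (2*I*√26)*(2 + (-14)²) = (2*I*√26)*(2 + 196) = (2*I*√26)*198 = 396*I*√26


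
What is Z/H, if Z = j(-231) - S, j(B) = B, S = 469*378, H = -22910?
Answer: 2247/290 ≈ 7.7483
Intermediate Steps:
S = 177282
Z = -177513 (Z = -231 - 1*177282 = -231 - 177282 = -177513)
Z/H = -177513/(-22910) = -177513*(-1/22910) = 2247/290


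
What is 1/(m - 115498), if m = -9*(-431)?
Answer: -1/111619 ≈ -8.9590e-6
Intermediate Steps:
m = 3879
1/(m - 115498) = 1/(3879 - 115498) = 1/(-111619) = -1/111619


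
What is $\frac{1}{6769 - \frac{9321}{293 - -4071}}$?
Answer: $\frac{4364}{29530595} \approx 0.00014778$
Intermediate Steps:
$\frac{1}{6769 - \frac{9321}{293 - -4071}} = \frac{1}{6769 - \frac{9321}{293 + 4071}} = \frac{1}{6769 - \frac{9321}{4364}} = \frac{1}{\frac{29530595}{4364}} = \frac{4364}{29530595}$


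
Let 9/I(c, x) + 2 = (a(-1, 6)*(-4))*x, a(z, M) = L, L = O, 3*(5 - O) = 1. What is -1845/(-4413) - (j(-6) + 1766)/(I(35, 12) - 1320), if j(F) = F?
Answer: 768577295/438841959 ≈ 1.7514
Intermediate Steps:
O = 14/3 (O = 5 - ⅓*1 = 5 - ⅓ = 14/3 ≈ 4.6667)
L = 14/3 ≈ 4.6667
a(z, M) = 14/3
I(c, x) = 9/(-2 - 56*x/3) (I(c, x) = 9/(-2 + ((14/3)*(-4))*x) = 9/(-2 - 56*x/3))
-1845/(-4413) - (j(-6) + 1766)/(I(35, 12) - 1320) = -1845/(-4413) - (-6 + 1766)/(-27/(6 + 56*12) - 1320) = -1845*(-1/4413) - 1760/(-27/(6 + 672) - 1320) = 615/1471 - 1760/(-27/678 - 1320) = 615/1471 - 1760/(-27*1/678 - 1320) = 615/1471 - 1760/(-9/226 - 1320) = 615/1471 - 1760/(-298329/226) = 615/1471 - 1760*(-226)/298329 = 615/1471 - 1*(-397760/298329) = 615/1471 + 397760/298329 = 768577295/438841959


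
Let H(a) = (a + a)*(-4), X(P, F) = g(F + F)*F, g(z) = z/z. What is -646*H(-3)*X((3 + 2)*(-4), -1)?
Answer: 15504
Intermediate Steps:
g(z) = 1
X(P, F) = F (X(P, F) = 1*F = F)
H(a) = -8*a (H(a) = (2*a)*(-4) = -8*a)
-646*H(-3)*X((3 + 2)*(-4), -1) = -646*(-8*(-3))*(-1) = -15504*(-1) = -646*(-24) = 15504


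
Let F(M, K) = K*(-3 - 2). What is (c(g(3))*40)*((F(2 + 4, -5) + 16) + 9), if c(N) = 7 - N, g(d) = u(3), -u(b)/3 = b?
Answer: 32000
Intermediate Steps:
u(b) = -3*b
F(M, K) = -5*K (F(M, K) = K*(-5) = -5*K)
g(d) = -9 (g(d) = -3*3 = -9)
(c(g(3))*40)*((F(2 + 4, -5) + 16) + 9) = ((7 - 1*(-9))*40)*((-5*(-5) + 16) + 9) = ((7 + 9)*40)*((25 + 16) + 9) = (16*40)*(41 + 9) = 640*50 = 32000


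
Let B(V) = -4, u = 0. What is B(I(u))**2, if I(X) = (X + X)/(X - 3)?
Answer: 16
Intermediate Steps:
I(X) = 2*X/(-3 + X) (I(X) = (2*X)/(-3 + X) = 2*X/(-3 + X))
B(I(u))**2 = (-4)**2 = 16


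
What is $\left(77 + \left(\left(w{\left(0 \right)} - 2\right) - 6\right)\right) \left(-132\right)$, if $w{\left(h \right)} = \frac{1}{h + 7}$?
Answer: $- \frac{63888}{7} \approx -9126.9$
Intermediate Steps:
$w{\left(h \right)} = \frac{1}{7 + h}$
$\left(77 + \left(\left(w{\left(0 \right)} - 2\right) - 6\right)\right) \left(-132\right) = \left(77 - \left(8 - \frac{1}{7 + 0}\right)\right) \left(-132\right) = \left(77 - \left(8 - \frac{1}{7}\right)\right) \left(-132\right) = \left(77 + \left(\left(\frac{1}{7} - 2\right) - 6\right)\right) \left(-132\right) = \left(77 - \frac{55}{7}\right) \left(-132\right) = \frac{484}{7} \left(-132\right) = - \frac{63888}{7}$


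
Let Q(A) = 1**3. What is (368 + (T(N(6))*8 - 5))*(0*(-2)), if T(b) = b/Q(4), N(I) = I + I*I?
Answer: 0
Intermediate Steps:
Q(A) = 1
N(I) = I + I**2
T(b) = b (T(b) = b/1 = b*1 = b)
(368 + (T(N(6))*8 - 5))*(0*(-2)) = (368 + ((6*(1 + 6))*8 - 5))*(0*(-2)) = (368 + ((6*7)*8 - 5))*0 = (368 + (42*8 - 5))*0 = (368 + (336 - 5))*0 = (368 + 331)*0 = 699*0 = 0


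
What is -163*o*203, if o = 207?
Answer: -6849423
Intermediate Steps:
-163*o*203 = -163*207*203 = -33741*203 = -6849423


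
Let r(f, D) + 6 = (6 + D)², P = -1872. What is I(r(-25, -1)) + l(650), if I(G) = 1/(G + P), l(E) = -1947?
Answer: -3607792/1853 ≈ -1947.0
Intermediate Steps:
r(f, D) = -6 + (6 + D)²
I(G) = 1/(-1872 + G) (I(G) = 1/(G - 1872) = 1/(-1872 + G))
I(r(-25, -1)) + l(650) = 1/(-1872 + (-6 + (6 - 1)²)) - 1947 = 1/(-1872 + (-6 + 5²)) - 1947 = 1/(-1872 + (-6 + 25)) - 1947 = 1/(-1872 + 19) - 1947 = 1/(-1853) - 1947 = -1/1853 - 1947 = -3607792/1853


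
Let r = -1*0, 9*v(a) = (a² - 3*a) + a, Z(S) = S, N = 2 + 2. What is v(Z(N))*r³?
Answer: 0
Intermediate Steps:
N = 4
v(a) = -2*a/9 + a²/9 (v(a) = ((a² - 3*a) + a)/9 = (a² - 2*a)/9 = -2*a/9 + a²/9)
r = 0
v(Z(N))*r³ = ((⅑)*4*(-2 + 4))*0³ = ((⅑)*4*2)*0 = (8/9)*0 = 0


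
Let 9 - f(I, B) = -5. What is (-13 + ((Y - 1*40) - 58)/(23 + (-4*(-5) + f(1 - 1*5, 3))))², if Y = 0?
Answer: 703921/3249 ≈ 216.66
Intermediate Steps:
f(I, B) = 14 (f(I, B) = 9 - 1*(-5) = 9 + 5 = 14)
(-13 + ((Y - 1*40) - 58)/(23 + (-4*(-5) + f(1 - 1*5, 3))))² = (-13 + ((0 - 1*40) - 58)/(23 + (-4*(-5) + 14)))² = (-13 + ((0 - 40) - 58)/(23 + (20 + 14)))² = (-13 + (-40 - 58)/(23 + 34))² = (-13 - 98/57)² = (-839/57)² = 703921/3249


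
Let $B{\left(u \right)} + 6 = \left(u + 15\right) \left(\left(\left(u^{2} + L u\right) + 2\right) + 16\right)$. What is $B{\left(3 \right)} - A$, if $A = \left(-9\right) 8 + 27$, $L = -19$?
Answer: $-501$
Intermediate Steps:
$B{\left(u \right)} = -6 + \left(15 + u\right) \left(18 + u^{2} - 19 u\right)$ ($B{\left(u \right)} = -6 + \left(u + 15\right) \left(\left(\left(u^{2} - 19 u\right) + 2\right) + 16\right) = -6 + \left(15 + u\right) \left(\left(2 + u^{2} - 19 u\right) + 16\right) = -6 + \left(15 + u\right) \left(18 + u^{2} - 19 u\right)$)
$A = -45$ ($A = -72 + 27 = -45$)
$B{\left(3 \right)} - A = \left(264 + 3^{3} - 801 - 4 \cdot 3^{2}\right) - -45 = \left(264 + 27 - 801 - 36\right) + 45 = -546 + 45 = -501$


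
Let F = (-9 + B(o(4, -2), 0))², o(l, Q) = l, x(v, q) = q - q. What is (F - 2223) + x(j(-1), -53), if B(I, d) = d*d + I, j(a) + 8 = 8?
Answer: -2198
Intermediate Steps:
j(a) = 0 (j(a) = -8 + 8 = 0)
x(v, q) = 0
B(I, d) = I + d² (B(I, d) = d² + I = I + d²)
F = 25 (F = (-9 + (4 + 0²))² = (-9 + (4 + 0))² = (-9 + 4)² = (-5)² = 25)
(F - 2223) + x(j(-1), -53) = (25 - 2223) + 0 = -2198 + 0 = -2198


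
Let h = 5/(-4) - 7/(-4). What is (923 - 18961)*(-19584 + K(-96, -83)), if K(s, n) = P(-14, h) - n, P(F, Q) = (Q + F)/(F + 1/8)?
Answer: 13014435038/37 ≈ 3.5174e+8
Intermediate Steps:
h = ½ (h = 5*(-¼) - 7*(-¼) = -5/4 + 7/4 = ½ ≈ 0.50000)
P(F, Q) = (F + Q)/(⅛ + F) (P(F, Q) = (F + Q)/(F + ⅛) = (F + Q)/(⅛ + F))
K(s, n) = 36/37 - n (K(s, n) = 8*(-14 + ½)/(1 + 8*(-14)) - n = 8*(-27/2)/(1 - 112) - n = 8*(-27/2)/(-111) - n = 8*(-1/111)*(-27/2) - n = 36/37 - n)
(923 - 18961)*(-19584 + K(-96, -83)) = (923 - 18961)*(-19584 + (36/37 - 1*(-83))) = -18038*(-19584 + (36/37 + 83)) = -18038*(-19584 + 3107/37) = -18038*(-721501/37) = 13014435038/37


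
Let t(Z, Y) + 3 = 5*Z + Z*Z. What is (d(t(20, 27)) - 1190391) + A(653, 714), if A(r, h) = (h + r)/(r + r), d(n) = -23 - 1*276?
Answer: -1555039773/1306 ≈ -1.1907e+6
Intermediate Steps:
t(Z, Y) = -3 + Z² + 5*Z (t(Z, Y) = -3 + (5*Z + Z*Z) = -3 + (5*Z + Z²) = -3 + (Z² + 5*Z) = -3 + Z² + 5*Z)
d(n) = -299 (d(n) = -23 - 276 = -299)
A(r, h) = (h + r)/(2*r) (A(r, h) = (h + r)/((2*r)) = (h + r)*(1/(2*r)) = (h + r)/(2*r))
(d(t(20, 27)) - 1190391) + A(653, 714) = (-299 - 1190391) + (½)*(714 + 653)/653 = -1190690 + (½)*(1/653)*1367 = -1190690 + 1367/1306 = -1555039773/1306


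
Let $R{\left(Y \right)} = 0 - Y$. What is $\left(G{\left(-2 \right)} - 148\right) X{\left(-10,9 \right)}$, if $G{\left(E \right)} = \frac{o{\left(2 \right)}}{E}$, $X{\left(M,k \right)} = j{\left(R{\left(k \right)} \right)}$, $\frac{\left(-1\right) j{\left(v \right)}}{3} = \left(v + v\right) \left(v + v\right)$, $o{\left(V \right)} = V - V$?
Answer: $143856$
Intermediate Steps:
$R{\left(Y \right)} = - Y$
$o{\left(V \right)} = 0$
$j{\left(v \right)} = - 12 v^{2}$ ($j{\left(v \right)} = - 3 \left(v + v\right) \left(v + v\right) = - 3 \cdot 2 v 2 v = - 3 \cdot 4 v^{2} = - 12 v^{2}$)
$X{\left(M,k \right)} = - 12 k^{2}$ ($X{\left(M,k \right)} = - 12 \left(- k\right)^{2} = - 12 k^{2}$)
$G{\left(E \right)} = 0$ ($G{\left(E \right)} = \frac{0}{E} = 0$)
$\left(G{\left(-2 \right)} - 148\right) X{\left(-10,9 \right)} = \left(0 - 148\right) \left(- 12 \cdot 9^{2}\right) = - 148 \left(\left(-12\right) 81\right) = \left(-148\right) \left(-972\right) = 143856$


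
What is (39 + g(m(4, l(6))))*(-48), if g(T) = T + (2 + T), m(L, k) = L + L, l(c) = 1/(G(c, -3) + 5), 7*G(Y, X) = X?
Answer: -2736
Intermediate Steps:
G(Y, X) = X/7
l(c) = 7/32 (l(c) = 1/((1/7)*(-3) + 5) = 1/(-3/7 + 5) = 1/(32/7) = 7/32)
m(L, k) = 2*L
g(T) = 2 + 2*T
(39 + g(m(4, l(6))))*(-48) = (39 + (2 + 2*(2*4)))*(-48) = (39 + (2 + 2*8))*(-48) = (39 + (2 + 16))*(-48) = (39 + 18)*(-48) = 57*(-48) = -2736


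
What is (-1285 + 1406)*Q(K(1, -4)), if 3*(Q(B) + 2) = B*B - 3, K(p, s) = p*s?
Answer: 847/3 ≈ 282.33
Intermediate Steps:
Q(B) = -3 + B²/3 (Q(B) = -2 + (B*B - 3)/3 = -2 + (B² - 3)/3 = -2 + (-3 + B²)/3 = -2 + (-1 + B²/3) = -3 + B²/3)
(-1285 + 1406)*Q(K(1, -4)) = (-1285 + 1406)*(-3 + (1*(-4))²/3) = 121*(-3 + (⅓)*(-4)²) = 121*(-3 + (⅓)*16) = 121*(-3 + 16/3) = 121*(7/3) = 847/3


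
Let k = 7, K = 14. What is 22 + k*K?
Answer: 120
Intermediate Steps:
22 + k*K = 22 + 7*14 = 22 + 98 = 120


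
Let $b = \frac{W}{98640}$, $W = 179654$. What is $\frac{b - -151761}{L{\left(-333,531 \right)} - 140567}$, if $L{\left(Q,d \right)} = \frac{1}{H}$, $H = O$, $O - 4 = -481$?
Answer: $- \frac{396701944391}{367436520800} \approx -1.0796$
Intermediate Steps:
$O = -477$ ($O = 4 - 481 = -477$)
$H = -477$
$L{\left(Q,d \right)} = - \frac{1}{477}$ ($L{\left(Q,d \right)} = \frac{1}{-477} = - \frac{1}{477}$)
$b = \frac{89827}{49320}$ ($b = \frac{179654}{98640} = 179654 \cdot \frac{1}{98640} = \frac{89827}{49320} \approx 1.8213$)
$\frac{b - -151761}{L{\left(-333,531 \right)} - 140567} = \frac{\frac{89827}{49320} - -151761}{- \frac{1}{477} - 140567} = \frac{\frac{89827}{49320} + 151761}{- \frac{67050460}{477}} = \frac{7484942347}{49320} \left(- \frac{477}{67050460}\right) = - \frac{396701944391}{367436520800}$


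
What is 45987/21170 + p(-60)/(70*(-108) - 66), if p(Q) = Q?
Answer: 58661177/26907070 ≈ 2.1801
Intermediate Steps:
45987/21170 + p(-60)/(70*(-108) - 66) = 45987/21170 - 60/(70*(-108) - 66) = 45987*(1/21170) - 60/(-7560 - 66) = 45987/21170 - 60/(-7626) = 45987/21170 - 60*(-1/7626) = 45987/21170 + 10/1271 = 58661177/26907070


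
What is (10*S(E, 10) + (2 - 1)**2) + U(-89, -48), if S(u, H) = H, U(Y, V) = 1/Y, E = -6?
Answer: 8988/89 ≈ 100.99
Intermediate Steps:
(10*S(E, 10) + (2 - 1)**2) + U(-89, -48) = (10*10 + (2 - 1)**2) + 1/(-89) = (100 + 1**2) - 1/89 = (100 + 1) - 1/89 = 101 - 1/89 = 8988/89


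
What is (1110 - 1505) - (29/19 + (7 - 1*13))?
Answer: -7420/19 ≈ -390.53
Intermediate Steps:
(1110 - 1505) - (29/19 + (7 - 1*13)) = -395 - ((1/19)*29 + (7 - 13)) = -395 - (29/19 - 6) = -395 - 1*(-85/19) = -395 + 85/19 = -7420/19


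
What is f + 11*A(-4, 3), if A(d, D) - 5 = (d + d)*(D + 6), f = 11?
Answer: -726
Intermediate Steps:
A(d, D) = 5 + 2*d*(6 + D) (A(d, D) = 5 + (d + d)*(D + 6) = 5 + (2*d)*(6 + D) = 5 + 2*d*(6 + D))
f + 11*A(-4, 3) = 11 + 11*(5 + 12*(-4) + 2*3*(-4)) = 11 + 11*(5 - 48 - 24) = 11 + 11*(-67) = 11 - 737 = -726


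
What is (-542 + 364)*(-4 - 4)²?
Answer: -11392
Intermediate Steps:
(-542 + 364)*(-4 - 4)² = -178*(-8)² = -178*64 = -11392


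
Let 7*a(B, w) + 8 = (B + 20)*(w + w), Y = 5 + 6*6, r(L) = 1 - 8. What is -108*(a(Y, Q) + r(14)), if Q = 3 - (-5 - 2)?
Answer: -125604/7 ≈ -17943.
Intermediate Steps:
r(L) = -7
Y = 41 (Y = 5 + 36 = 41)
Q = 10 (Q = 3 - 1*(-7) = 3 + 7 = 10)
a(B, w) = -8/7 + 2*w*(20 + B)/7 (a(B, w) = -8/7 + ((B + 20)*(w + w))/7 = -8/7 + ((20 + B)*(2*w))/7 = -8/7 + (2*w*(20 + B))/7 = -8/7 + 2*w*(20 + B)/7)
-108*(a(Y, Q) + r(14)) = -108*((-8/7 + (40/7)*10 + (2/7)*41*10) - 7) = -108*((-8/7 + 400/7 + 820/7) - 7) = -108*(1212/7 - 7) = -108*1163/7 = -125604/7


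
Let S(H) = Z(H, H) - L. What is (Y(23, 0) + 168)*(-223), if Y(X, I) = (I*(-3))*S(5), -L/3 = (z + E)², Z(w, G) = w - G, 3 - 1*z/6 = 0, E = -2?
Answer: -37464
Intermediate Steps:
z = 18 (z = 18 - 6*0 = 18 + 0 = 18)
L = -768 (L = -3*(18 - 2)² = -3*16² = -3*256 = -768)
S(H) = 768 (S(H) = (H - H) - 1*(-768) = 0 + 768 = 768)
Y(X, I) = -2304*I (Y(X, I) = (I*(-3))*768 = -3*I*768 = -2304*I)
(Y(23, 0) + 168)*(-223) = (-2304*0 + 168)*(-223) = (0 + 168)*(-223) = 168*(-223) = -37464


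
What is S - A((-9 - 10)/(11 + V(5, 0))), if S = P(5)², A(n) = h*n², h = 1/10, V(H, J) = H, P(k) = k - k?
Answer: -361/2560 ≈ -0.14102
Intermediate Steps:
P(k) = 0
h = ⅒ ≈ 0.10000
A(n) = n²/10
S = 0 (S = 0² = 0)
S - A((-9 - 10)/(11 + V(5, 0))) = 0 - ((-9 - 10)/(11 + 5))²/10 = 0 - (-19/16)²/10 = 0 - 361/(10*256) = 0 - 1*361/2560 = 0 - 361/2560 = -361/2560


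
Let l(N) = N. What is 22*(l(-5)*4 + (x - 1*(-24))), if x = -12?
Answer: -176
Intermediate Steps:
22*(l(-5)*4 + (x - 1*(-24))) = 22*(-5*4 + (-12 - 1*(-24))) = 22*(-20 + (-12 + 24)) = 22*(-20 + 12) = 22*(-8) = -176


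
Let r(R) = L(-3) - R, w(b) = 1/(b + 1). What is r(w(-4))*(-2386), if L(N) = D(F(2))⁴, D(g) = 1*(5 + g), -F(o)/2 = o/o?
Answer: -582184/3 ≈ -1.9406e+5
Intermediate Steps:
F(o) = -2 (F(o) = -2*o/o = -2*1 = -2)
w(b) = 1/(1 + b)
D(g) = 5 + g
L(N) = 81 (L(N) = (5 - 2)⁴ = 3⁴ = 81)
r(R) = 81 - R
r(w(-4))*(-2386) = (81 - 1/(1 - 4))*(-2386) = (81 - 1/(-3))*(-2386) = (81 - 1*(-⅓))*(-2386) = (81 + ⅓)*(-2386) = (244/3)*(-2386) = -582184/3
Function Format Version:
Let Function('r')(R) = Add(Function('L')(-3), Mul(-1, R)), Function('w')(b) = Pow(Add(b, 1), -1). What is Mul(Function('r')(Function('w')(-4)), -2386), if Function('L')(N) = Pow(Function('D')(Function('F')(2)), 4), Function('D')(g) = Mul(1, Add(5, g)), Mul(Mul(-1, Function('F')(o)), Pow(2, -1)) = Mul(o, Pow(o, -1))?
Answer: Rational(-582184, 3) ≈ -1.9406e+5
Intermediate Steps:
Function('F')(o) = -2 (Function('F')(o) = Mul(-2, Mul(o, Pow(o, -1))) = Mul(-2, 1) = -2)
Function('w')(b) = Pow(Add(1, b), -1)
Function('D')(g) = Add(5, g)
Function('L')(N) = 81 (Function('L')(N) = Pow(Add(5, -2), 4) = Pow(3, 4) = 81)
Function('r')(R) = Add(81, Mul(-1, R))
Mul(Function('r')(Function('w')(-4)), -2386) = Mul(Add(81, Mul(-1, Pow(Add(1, -4), -1))), -2386) = Mul(Add(81, Mul(-1, Pow(-3, -1))), -2386) = Mul(Add(81, Mul(-1, Rational(-1, 3))), -2386) = Mul(Add(81, Rational(1, 3)), -2386) = Mul(Rational(244, 3), -2386) = Rational(-582184, 3)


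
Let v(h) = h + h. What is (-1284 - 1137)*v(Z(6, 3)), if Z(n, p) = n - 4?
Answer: -9684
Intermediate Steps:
Z(n, p) = -4 + n
v(h) = 2*h
(-1284 - 1137)*v(Z(6, 3)) = (-1284 - 1137)*(2*(-4 + 6)) = -4842*2 = -2421*4 = -9684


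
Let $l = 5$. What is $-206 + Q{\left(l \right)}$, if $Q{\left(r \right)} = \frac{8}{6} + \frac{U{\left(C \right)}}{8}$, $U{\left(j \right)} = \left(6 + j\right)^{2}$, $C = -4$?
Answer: $- \frac{1225}{6} \approx -204.17$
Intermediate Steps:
$Q{\left(r \right)} = \frac{11}{6}$ ($Q{\left(r \right)} = \frac{8}{6} + \frac{\left(6 - 4\right)^{2}}{8} = 8 \cdot \frac{1}{6} + 2^{2} \cdot \frac{1}{8} = \frac{4}{3} + 4 \cdot \frac{1}{8} = \frac{4}{3} + \frac{1}{2} = \frac{11}{6}$)
$-206 + Q{\left(l \right)} = -206 + \frac{11}{6} = - \frac{1225}{6}$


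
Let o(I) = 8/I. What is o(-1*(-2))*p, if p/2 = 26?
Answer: 208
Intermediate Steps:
p = 52 (p = 2*26 = 52)
o(-1*(-2))*p = (8/((-1*(-2))))*52 = (8/2)*52 = (8*(½))*52 = 4*52 = 208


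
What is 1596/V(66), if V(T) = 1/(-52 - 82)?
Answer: -213864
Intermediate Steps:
V(T) = -1/134 (V(T) = 1/(-134) = -1/134)
1596/V(66) = 1596/(-1/134) = 1596*(-134) = -213864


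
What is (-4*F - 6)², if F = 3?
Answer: 324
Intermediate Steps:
(-4*F - 6)² = (-4*3 - 6)² = (-12 - 6)² = (-18)² = 324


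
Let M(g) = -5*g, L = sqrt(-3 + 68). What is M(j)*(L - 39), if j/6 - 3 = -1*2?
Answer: 1170 - 30*sqrt(65) ≈ 928.13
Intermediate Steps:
L = sqrt(65) ≈ 8.0623
j = 6 (j = 18 + 6*(-1*2) = 18 + 6*(-2) = 18 - 12 = 6)
M(j)*(L - 39) = (-5*6)*(sqrt(65) - 39) = -30*(-39 + sqrt(65)) = 1170 - 30*sqrt(65)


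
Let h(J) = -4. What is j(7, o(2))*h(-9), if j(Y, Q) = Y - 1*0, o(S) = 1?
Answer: -28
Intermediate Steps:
j(Y, Q) = Y (j(Y, Q) = Y + 0 = Y)
j(7, o(2))*h(-9) = 7*(-4) = -28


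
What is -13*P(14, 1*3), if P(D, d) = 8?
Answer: -104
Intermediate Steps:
-13*P(14, 1*3) = -13*8 = -104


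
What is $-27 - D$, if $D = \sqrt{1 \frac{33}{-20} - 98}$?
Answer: $-27 - \frac{i \sqrt{9965}}{10} \approx -27.0 - 9.9825 i$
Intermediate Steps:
$D = \frac{i \sqrt{9965}}{10}$ ($D = \sqrt{1 \cdot 33 \left(- \frac{1}{20}\right) - 98} = \sqrt{1 \left(- \frac{33}{20}\right) - 98} = \sqrt{- \frac{33}{20} - 98} = \sqrt{- \frac{1993}{20}} = \frac{i \sqrt{9965}}{10} \approx 9.9825 i$)
$-27 - D = -27 - \frac{i \sqrt{9965}}{10}$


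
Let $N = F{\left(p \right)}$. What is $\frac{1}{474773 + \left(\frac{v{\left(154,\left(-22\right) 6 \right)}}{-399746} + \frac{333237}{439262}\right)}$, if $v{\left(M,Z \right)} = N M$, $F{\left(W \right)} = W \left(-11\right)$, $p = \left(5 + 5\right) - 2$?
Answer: $\frac{87796613726}{41683531270052411} \approx 2.1063 \cdot 10^{-6}$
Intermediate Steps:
$p = 8$ ($p = 10 - 2 = 8$)
$F{\left(W \right)} = - 11 W$
$N = -88$ ($N = \left(-11\right) 8 = -88$)
$v{\left(M,Z \right)} = - 88 M$
$\frac{1}{474773 + \left(\frac{v{\left(154,\left(-22\right) 6 \right)}}{-399746} + \frac{333237}{439262}\right)} = \frac{1}{474773 + \left(\frac{\left(-88\right) 154}{-399746} + \frac{333237}{439262}\right)} = \frac{1}{474773 + \left(\left(-13552\right) \left(- \frac{1}{399746}\right) + 333237 \cdot \frac{1}{439262}\right)} = \frac{1}{474773 + \left(\frac{6776}{199873} + \frac{333237}{439262}\right)} = \frac{1}{474773 + \frac{69581518213}{87796613726}} = \frac{1}{\frac{41683531270052411}{87796613726}} = \frac{87796613726}{41683531270052411}$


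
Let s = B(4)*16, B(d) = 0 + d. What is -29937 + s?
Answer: -29873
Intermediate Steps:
B(d) = d
s = 64 (s = 4*16 = 64)
-29937 + s = -29937 + 64 = -29873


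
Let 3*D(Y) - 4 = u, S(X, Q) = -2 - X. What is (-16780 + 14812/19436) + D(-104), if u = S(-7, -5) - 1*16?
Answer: -244624964/14577 ≈ -16782.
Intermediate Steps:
u = -11 (u = (-2 - 1*(-7)) - 1*16 = (-2 + 7) - 16 = 5 - 16 = -11)
D(Y) = -7/3 (D(Y) = 4/3 + (⅓)*(-11) = 4/3 - 11/3 = -7/3)
(-16780 + 14812/19436) + D(-104) = (-16780 + 14812/19436) - 7/3 = (-16780 + 14812*(1/19436)) - 7/3 = (-16780 + 3703/4859) - 7/3 = -81530317/4859 - 7/3 = -244624964/14577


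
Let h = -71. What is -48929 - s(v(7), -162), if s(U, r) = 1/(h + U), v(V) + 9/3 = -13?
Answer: -4256822/87 ≈ -48929.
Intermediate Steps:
v(V) = -16 (v(V) = -3 - 13 = -16)
s(U, r) = 1/(-71 + U)
-48929 - s(v(7), -162) = -48929 - 1/(-71 - 16) = -48929 - 1/(-87) = -48929 - 1*(-1/87) = -48929 + 1/87 = -4256822/87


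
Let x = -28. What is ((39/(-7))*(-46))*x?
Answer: -7176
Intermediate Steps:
((39/(-7))*(-46))*x = ((39/(-7))*(-46))*(-28) = ((39*(-⅐))*(-46))*(-28) = -39/7*(-46)*(-28) = (1794/7)*(-28) = -7176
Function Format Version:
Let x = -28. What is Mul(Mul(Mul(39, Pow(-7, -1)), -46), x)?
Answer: -7176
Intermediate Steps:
Mul(Mul(Mul(39, Pow(-7, -1)), -46), x) = Mul(Mul(Mul(39, Pow(-7, -1)), -46), -28) = Mul(Mul(Mul(39, Rational(-1, 7)), -46), -28) = Mul(Mul(Rational(-39, 7), -46), -28) = Mul(Rational(1794, 7), -28) = -7176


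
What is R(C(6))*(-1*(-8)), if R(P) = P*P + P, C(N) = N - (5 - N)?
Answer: 448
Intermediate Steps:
C(N) = -5 + 2*N (C(N) = N + (-5 + N) = -5 + 2*N)
R(P) = P + P**2 (R(P) = P**2 + P = P + P**2)
R(C(6))*(-1*(-8)) = ((-5 + 2*6)*(1 + (-5 + 2*6)))*(-1*(-8)) = ((-5 + 12)*(1 + (-5 + 12)))*8 = (7*(1 + 7))*8 = (7*8)*8 = 56*8 = 448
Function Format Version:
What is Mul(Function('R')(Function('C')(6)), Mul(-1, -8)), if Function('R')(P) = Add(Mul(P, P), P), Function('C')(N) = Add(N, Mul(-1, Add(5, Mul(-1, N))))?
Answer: 448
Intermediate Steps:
Function('C')(N) = Add(-5, Mul(2, N)) (Function('C')(N) = Add(N, Add(-5, N)) = Add(-5, Mul(2, N)))
Function('R')(P) = Add(P, Pow(P, 2)) (Function('R')(P) = Add(Pow(P, 2), P) = Add(P, Pow(P, 2)))
Mul(Function('R')(Function('C')(6)), Mul(-1, -8)) = Mul(Mul(Add(-5, Mul(2, 6)), Add(1, Add(-5, Mul(2, 6)))), Mul(-1, -8)) = Mul(Mul(Add(-5, 12), Add(1, Add(-5, 12))), 8) = Mul(Mul(7, Add(1, 7)), 8) = Mul(Mul(7, 8), 8) = Mul(56, 8) = 448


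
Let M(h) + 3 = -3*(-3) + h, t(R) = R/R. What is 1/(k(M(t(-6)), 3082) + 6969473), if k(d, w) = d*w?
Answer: 1/6991047 ≈ 1.4304e-7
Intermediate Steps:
t(R) = 1
M(h) = 6 + h (M(h) = -3 + (-3*(-3) + h) = -3 + (9 + h) = 6 + h)
1/(k(M(t(-6)), 3082) + 6969473) = 1/((6 + 1)*3082 + 6969473) = 1/(7*3082 + 6969473) = 1/(21574 + 6969473) = 1/6991047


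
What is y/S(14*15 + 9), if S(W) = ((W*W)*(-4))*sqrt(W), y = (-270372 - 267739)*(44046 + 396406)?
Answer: 59253016543*sqrt(219)/10503459 ≈ 83483.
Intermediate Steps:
y = -237012066172 (y = -538111*440452 = -237012066172)
S(W) = -4*W**(5/2) (S(W) = (W**2*(-4))*sqrt(W) = (-4*W**2)*sqrt(W) = -4*W**(5/2))
y/S(14*15 + 9) = -237012066172*(-1/(4*(14*15 + 9)**(5/2))) = -237012066172*(-1/(4*(210 + 9)**(5/2))) = -237012066172*(-sqrt(219)/42013836) = -(-59253016543)*sqrt(219)/10503459 = 59253016543*sqrt(219)/10503459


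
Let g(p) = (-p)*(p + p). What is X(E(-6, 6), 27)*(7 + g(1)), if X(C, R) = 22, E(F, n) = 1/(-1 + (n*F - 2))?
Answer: 110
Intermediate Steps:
E(F, n) = 1/(-3 + F*n) (E(F, n) = 1/(-1 + (F*n - 2)) = 1/(-1 + (-2 + F*n)) = 1/(-3 + F*n))
g(p) = -2*p**2 (g(p) = (-p)*(2*p) = -2*p**2)
X(E(-6, 6), 27)*(7 + g(1)) = 22*(7 - 2*1**2) = 22*(7 - 2*1) = 22*(7 - 2) = 22*5 = 110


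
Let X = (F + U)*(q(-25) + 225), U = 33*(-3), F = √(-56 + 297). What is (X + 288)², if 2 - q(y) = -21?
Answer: 603564160 - 12034944*√241 ≈ 4.1673e+8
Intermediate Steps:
F = √241 ≈ 15.524
U = -99
q(y) = 23 (q(y) = 2 - 1*(-21) = 2 + 21 = 23)
X = -24552 + 248*√241 (X = (√241 - 99)*(23 + 225) = (-99 + √241)*248 = -24552 + 248*√241 ≈ -20702.)
(X + 288)² = ((-24552 + 248*√241) + 288)² = (-24264 + 248*√241)²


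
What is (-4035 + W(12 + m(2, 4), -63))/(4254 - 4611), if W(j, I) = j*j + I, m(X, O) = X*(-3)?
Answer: 1354/119 ≈ 11.378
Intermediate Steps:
m(X, O) = -3*X
W(j, I) = I + j² (W(j, I) = j² + I = I + j²)
(-4035 + W(12 + m(2, 4), -63))/(4254 - 4611) = (-4035 + (-63 + (12 - 3*2)²))/(4254 - 4611) = (-4035 + (-63 + (12 - 6)²))/(-357) = (-4035 + (-63 + 6²))*(-1/357) = (-4035 + (-63 + 36))*(-1/357) = (-4035 - 27)*(-1/357) = -4062*(-1/357) = 1354/119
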